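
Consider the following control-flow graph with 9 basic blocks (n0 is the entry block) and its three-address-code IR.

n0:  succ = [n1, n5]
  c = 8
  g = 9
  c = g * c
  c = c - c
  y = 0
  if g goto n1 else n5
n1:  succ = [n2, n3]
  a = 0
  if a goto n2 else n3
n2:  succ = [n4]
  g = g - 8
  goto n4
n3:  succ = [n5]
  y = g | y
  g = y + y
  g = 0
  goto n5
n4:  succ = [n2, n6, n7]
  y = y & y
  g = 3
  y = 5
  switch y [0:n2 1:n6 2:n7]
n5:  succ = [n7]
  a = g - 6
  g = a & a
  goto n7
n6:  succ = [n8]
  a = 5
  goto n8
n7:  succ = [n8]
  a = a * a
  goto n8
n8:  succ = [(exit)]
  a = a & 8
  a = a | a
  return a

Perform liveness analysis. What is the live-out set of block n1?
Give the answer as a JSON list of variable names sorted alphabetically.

Per-block:
  n0 def {c,g,y} use ∅
  n1 def {a} use ∅
  n2 def {g} use {g}
  n3 def {g,y} use {g,y}
  n4 def {g,y} use {y}
  n5 def {a,g} use {g}
  n6 def {a} use ∅
  n7 def {a} use {a}
  n8 def {a} use {a}

Backward fixpoint:
  live n0: ∅→{g,y}
  live n1: {g,y}→{a,g,y}
  live n2: {a,g,y}→{a,y}
  live n3: {g,y}→{g}
  live n4: {a,y}→{a,g,y}
  live n5: {g}→{a}
  live n6: ∅→{a}
  live n7: {a}→{a}
  live n8: {a}→∅

live-out(n1) = ["a", "g", "y"]

Answer: ["a", "g", "y"]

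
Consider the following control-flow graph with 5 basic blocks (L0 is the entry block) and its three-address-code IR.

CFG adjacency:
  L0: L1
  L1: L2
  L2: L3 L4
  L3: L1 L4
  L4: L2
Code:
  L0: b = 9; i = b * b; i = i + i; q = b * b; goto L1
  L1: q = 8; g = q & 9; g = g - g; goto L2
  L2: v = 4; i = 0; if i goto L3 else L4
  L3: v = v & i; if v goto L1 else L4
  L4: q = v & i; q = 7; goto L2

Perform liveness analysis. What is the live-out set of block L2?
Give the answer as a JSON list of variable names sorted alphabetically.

Answer: ["i", "v"]

Working:
Per-block:
  L0: {b,i,q} / ∅
  L1: {g,q} / ∅
  L2: {i,v} / ∅
  L3: {v} / {i,v}
  L4: {q} / {i,v}

Live sets:
  live L0: ∅→∅
  live L1: ∅→∅
  live L2: ∅→{i,v}
  live L3: {i,v}→{i,v}
  live L4: {i,v}→∅

live-out(L2) = ["i", "v"]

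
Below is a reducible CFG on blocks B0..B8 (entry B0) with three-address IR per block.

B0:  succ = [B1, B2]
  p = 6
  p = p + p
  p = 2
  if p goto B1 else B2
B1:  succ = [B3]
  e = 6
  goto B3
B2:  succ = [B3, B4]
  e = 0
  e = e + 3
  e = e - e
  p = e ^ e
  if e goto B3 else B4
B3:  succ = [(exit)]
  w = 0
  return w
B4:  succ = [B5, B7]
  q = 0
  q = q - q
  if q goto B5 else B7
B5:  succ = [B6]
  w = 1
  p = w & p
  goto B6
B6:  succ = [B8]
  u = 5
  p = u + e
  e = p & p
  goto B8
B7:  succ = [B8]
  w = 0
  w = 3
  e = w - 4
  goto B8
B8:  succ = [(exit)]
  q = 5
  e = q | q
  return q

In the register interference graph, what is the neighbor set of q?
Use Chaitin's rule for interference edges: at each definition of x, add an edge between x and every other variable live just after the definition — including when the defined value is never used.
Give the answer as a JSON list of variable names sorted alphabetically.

def/use:
  B0 def {p} use ∅
  B1 def {e} use ∅
  B2 def {e,p} use ∅
  B3 def {w} use ∅
  B4 def {q} use ∅
  B5 def {p,w} use {p}
  B6 def {e,p,u} use {e}
  B7 def {e,w} use ∅
  B8 def {e,q} use ∅

Liveness:
  B0 li=∅ lo=∅
  B1 li=∅ lo=∅
  B2 li=∅ lo={e,p}
  B3 li=∅ lo=∅
  B4 li={e,p} lo={e,p}
  B5 li={e,p} lo={e}
  B6 li={e} lo=∅
  B7 li=∅ lo=∅
  B8 li=∅ lo=∅

Conflict graph:
  e — {p,q,u,w}
  p — {e,q,w}
  q — {e,p}
  u — {e}
  w — {e,p}

N(q) = ["e", "p"]

Answer: ["e", "p"]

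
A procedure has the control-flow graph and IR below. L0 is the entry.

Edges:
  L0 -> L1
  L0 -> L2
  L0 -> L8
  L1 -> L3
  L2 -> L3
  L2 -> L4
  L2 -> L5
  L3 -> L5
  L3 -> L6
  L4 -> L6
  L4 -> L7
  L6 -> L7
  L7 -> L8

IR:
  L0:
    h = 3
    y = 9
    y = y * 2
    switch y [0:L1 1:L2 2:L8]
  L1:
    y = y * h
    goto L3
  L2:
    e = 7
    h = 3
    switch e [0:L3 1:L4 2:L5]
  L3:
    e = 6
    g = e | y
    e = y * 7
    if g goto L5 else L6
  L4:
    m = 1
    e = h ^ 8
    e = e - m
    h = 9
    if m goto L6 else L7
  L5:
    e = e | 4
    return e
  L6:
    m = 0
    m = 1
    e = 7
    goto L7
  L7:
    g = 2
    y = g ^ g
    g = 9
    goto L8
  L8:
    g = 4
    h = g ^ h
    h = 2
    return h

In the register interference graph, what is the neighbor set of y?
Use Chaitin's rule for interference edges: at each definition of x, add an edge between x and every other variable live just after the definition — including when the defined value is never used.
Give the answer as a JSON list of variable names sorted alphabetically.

Answer: ["e", "g", "h"]

Analysis:
def/use:
  L0: {h,y} / ∅
  L1: {y} / {h,y}
  L2: {e,h} / ∅
  L3: {e,g} / {y}
  L4: {e,h,m} / {h}
  L5: {e} / {e}
  L6: {e,m} / ∅
  L7: {g,y} / ∅
  L8: {g,h} / {h}

Liveness:
  L0: in=∅ out={h,y}
  L1: in={h,y} out={h,y}
  L2: in={y} out={e,h,y}
  L3: in={h,y} out={e,h}
  L4: in={h} out={h}
  L5: in={e} out=∅
  L6: in={h} out={h}
  L7: in={h} out={h}
  L8: in={h} out=∅

Conflict graph:
  e↔{g,h,m,y}
  g↔{e,h,y}
  h↔{e,g,m,y}
  m↔{e,h}
  y↔{e,g,h}

N(y) = ["e", "g", "h"]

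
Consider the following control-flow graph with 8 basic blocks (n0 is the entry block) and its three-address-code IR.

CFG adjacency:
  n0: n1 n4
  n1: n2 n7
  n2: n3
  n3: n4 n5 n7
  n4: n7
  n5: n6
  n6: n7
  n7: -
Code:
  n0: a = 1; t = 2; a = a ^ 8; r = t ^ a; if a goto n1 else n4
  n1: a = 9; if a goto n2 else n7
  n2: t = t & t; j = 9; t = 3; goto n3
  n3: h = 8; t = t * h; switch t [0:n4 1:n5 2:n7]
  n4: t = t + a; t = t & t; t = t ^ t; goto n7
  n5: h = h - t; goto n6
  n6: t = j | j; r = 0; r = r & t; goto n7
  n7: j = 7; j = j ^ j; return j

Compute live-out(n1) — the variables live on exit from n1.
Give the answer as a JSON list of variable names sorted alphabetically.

Per-block:
  n0 def {a,r,t} use ∅
  n1 def {a} use ∅
  n2 def {j,t} use {t}
  n3 def {h,t} use {t}
  n4 def {t} use {a,t}
  n5 def {h} use {h,t}
  n6 def {r,t} use {j}
  n7 def {j} use ∅

Backward fixpoint:
  live n0: ∅→{a,t}
  live n1: {t}→{a,t}
  live n2: {a,t}→{a,j,t}
  live n3: {a,j,t}→{a,h,j,t}
  live n4: {a,t}→∅
  live n5: {h,j,t}→{j}
  live n6: {j}→∅
  live n7: ∅→∅

live-out(n1) = ["a", "t"]

Answer: ["a", "t"]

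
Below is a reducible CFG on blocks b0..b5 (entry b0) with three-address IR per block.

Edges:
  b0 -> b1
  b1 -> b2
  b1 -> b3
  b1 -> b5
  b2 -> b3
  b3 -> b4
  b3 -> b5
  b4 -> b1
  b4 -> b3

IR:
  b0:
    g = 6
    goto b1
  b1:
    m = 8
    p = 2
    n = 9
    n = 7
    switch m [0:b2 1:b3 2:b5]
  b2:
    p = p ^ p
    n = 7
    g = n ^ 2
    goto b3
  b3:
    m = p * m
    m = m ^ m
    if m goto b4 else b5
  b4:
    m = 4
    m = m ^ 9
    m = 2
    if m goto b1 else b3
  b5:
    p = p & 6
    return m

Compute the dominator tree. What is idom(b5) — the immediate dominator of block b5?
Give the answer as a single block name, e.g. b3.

Answer: b1

Working:
idom tree: b1←b0 b2←b1 b3←b1 b4←b3 b5←b1
Dom∩ at merges:
  b1: preds {b0,b4}: {b0} ∩ {b0,b1,b3,b4} = {b0}; idom=b0
  b3: preds {b1,b2,b4}: {b0,b1} ∩ {b0,b1,b2} ∩ {b0,b1,b3,b4} = {b0,b1}; idom=b1
  b5: preds {b1,b3}: {b0,b1} ∩ {b0,b1,b3} = {b0,b1}; idom=b1

idom(b5) = b1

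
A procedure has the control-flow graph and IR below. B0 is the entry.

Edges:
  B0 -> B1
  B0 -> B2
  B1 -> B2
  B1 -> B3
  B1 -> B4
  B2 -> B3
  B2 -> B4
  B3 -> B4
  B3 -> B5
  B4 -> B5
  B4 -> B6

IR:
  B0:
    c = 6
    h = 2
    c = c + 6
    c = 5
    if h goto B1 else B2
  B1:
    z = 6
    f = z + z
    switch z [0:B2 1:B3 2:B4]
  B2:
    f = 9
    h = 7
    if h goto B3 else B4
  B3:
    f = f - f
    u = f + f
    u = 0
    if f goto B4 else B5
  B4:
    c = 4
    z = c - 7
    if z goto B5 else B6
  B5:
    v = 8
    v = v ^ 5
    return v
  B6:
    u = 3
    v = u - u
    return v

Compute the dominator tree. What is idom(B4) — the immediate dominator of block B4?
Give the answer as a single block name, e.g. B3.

Answer: B0

Derivation:
idom tree: B1←B0 B2←B0 B3←B0 B4←B0 B5←B0 B6←B4
Join-block Dom:
  B2: preds {B0,B1}: {B0} ∩ {B0,B1} = {B0}; idom=B0
  B3: preds {B1,B2}: {B0,B1} ∩ {B0,B2} = {B0}; idom=B0
  B4: preds {B1,B2,B3}: {B0,B1} ∩ {B0,B2} ∩ {B0,B3} = {B0}; idom=B0
  B5: preds {B3,B4}: {B0,B3} ∩ {B0,B4} = {B0}; idom=B0

idom(B4) = B0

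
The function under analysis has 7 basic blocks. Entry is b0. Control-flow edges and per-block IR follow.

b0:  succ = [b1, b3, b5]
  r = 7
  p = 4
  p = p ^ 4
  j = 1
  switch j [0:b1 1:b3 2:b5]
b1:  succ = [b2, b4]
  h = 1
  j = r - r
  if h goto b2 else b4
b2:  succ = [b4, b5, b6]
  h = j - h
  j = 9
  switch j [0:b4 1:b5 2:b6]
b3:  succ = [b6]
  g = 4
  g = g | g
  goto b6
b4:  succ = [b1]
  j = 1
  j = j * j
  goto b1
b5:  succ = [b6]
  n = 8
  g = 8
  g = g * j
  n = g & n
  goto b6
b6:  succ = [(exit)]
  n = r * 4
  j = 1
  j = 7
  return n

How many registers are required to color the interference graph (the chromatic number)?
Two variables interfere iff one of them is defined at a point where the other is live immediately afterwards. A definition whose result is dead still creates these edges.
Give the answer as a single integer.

Answer: 4

Derivation:
Per-block:
  b0: def={j,p,r} ue=∅
  b1: def={h,j} ue={r}
  b2: def={h,j} ue={h,j}
  b3: def={g} ue=∅
  b4: def={j} ue=∅
  b5: def={g,n} ue={j}
  b6: def={j,n} ue={r}

Live sets:
  b0: in=∅ out={j,r}
  b1: in={r} out={h,j,r}
  b2: in={h,j,r} out={j,r}
  b3: in={r} out={r}
  b4: in={r} out={r}
  b5: in={j,r} out={r}
  b6: in={r} out=∅

Conflict graph:
  g — {j,n,r}
  h — {j,r}
  j — {g,h,n,r}
  n — {g,j,r}
  p — {r}
  r — {g,h,j,n,p}

Colouring:
  lower bound: {g,j,n,r} mutually conflict ⇒ χ ≥ 4
  4-colouring: R0={r}  R1={j,p}  R2={g,h}  R3={n}
  χ = 4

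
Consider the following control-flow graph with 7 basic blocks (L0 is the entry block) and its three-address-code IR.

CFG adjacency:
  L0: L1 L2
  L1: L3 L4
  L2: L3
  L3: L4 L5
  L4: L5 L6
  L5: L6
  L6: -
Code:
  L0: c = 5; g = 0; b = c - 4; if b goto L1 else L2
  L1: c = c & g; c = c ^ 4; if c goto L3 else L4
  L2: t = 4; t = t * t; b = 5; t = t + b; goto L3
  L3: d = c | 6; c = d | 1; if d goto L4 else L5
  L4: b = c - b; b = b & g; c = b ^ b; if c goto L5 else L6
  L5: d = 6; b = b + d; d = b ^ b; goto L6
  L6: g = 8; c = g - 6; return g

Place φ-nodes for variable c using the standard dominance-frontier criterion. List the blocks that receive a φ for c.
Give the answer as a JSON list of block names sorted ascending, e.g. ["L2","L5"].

Answer: ["L3", "L4", "L5", "L6"]

Working:
idom tree: L1←L0 L2←L0 L3←L0 L4←L0 L5←L0 L6←L0
Join-block Dom:
  L3: preds {L1,L2}: {L0,L1} ∩ {L0,L2} = {L0}; idom=L0
  L4: preds {L1,L3}: {L0,L1} ∩ {L0,L3} = {L0}; idom=L0
  L5: preds {L3,L4}: {L0,L3} ∩ {L0,L4} = {L0}; idom=L0
  L6: preds {L4,L5}: {L0,L4} ∩ {L0,L5} = {L0}; idom=L0

DF walk-up:
  L3←L1: walk L1 to L0
  L3←L2: walk L2 to L0
  L4←L1: walk L1 to L0
  L4←L3: walk L3 to L0
  L5←L3: walk L3 to L0
  L5←L4: walk L4 to L0
  L6←L4: walk L4 to L0
  L6←L5: walk L5 to L0
  L0: DF=∅
  L1: DF={L3,L4}
  L2: DF={L3}
  L3: DF={L4,L5}
  L4: DF={L5,L6}
  L5: DF={L6}
  L6: DF=∅

φ for c: defs {L0,L1,L3,L4,L6}
  DF⁺ = {L3,L4,L5,L6}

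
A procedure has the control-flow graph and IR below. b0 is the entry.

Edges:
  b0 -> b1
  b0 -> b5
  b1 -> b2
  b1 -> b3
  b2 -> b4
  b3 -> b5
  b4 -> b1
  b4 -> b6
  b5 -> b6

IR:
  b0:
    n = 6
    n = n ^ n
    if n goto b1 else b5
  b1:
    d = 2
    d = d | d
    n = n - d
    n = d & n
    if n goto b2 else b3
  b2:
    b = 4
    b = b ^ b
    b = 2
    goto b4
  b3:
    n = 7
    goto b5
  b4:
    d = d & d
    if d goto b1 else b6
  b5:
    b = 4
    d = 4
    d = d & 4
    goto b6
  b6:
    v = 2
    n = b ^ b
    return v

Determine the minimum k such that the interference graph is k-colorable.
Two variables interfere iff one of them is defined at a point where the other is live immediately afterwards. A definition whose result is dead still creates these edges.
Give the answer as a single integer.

Block summaries:
  b0 def {n} use ∅
  b1 def {d,n} use {n}
  b2 def {b} use ∅
  b3 def {n} use ∅
  b4 def {d} use {d}
  b5 def {b,d} use ∅
  b6 def {n,v} use {b}

Live sets:
  live b0: ∅→{n}
  live b1: {n}→{d,n}
  live b2: {d,n}→{b,d,n}
  live b3: ∅→∅
  live b4: {b,d,n}→{b,n}
  live b5: ∅→{b}
  live b6: {b}→∅

Interference:
  b — {d,n,v}
  d — {b,n}
  n — {b,d,v}
  v — {b,n}

Colouring:
  lower bound: {b,d,n} mutually conflict ⇒ χ ≥ 3
  assign b→R0 d→R2 n→R1 v→R2 — no edge inside a register ⇒ χ ≤ 3
  χ = 3

Answer: 3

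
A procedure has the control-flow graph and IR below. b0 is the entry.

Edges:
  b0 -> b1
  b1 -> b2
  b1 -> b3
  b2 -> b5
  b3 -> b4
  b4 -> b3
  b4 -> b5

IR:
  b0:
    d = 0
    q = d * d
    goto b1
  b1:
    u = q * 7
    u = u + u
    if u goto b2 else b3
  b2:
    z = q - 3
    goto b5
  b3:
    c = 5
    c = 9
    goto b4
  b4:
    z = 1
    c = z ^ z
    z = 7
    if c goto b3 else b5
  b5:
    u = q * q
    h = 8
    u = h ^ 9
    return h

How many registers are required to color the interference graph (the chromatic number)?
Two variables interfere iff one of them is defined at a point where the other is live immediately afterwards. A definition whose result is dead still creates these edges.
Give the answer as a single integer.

Block summaries:
  b0: def={d,q} ue=∅
  b1: def={u} ue={q}
  b2: def={z} ue={q}
  b3: def={c} ue=∅
  b4: def={c,z} ue=∅
  b5: def={h,u} ue={q}

Liveness:
  b0: in=∅ out={q}
  b1: in={q} out={q}
  b2: in={q} out={q}
  b3: in={q} out={q}
  b4: in={q} out={q}
  b5: in={q} out=∅

Interfere edges:
  c — {q,z}
  d — ∅
  h — {u}
  q — {c,u,z}
  u — {h,q}
  z — {c,q}

Registers:
  {c,q,z} pairwise interfere (3-clique) ⇒ χ ≥ 3
  assign c→r1 d→r0 h→r0 q→r0 u→r1 z→r2 — no edge inside a register ⇒ χ ≤ 3
  χ = 3

Answer: 3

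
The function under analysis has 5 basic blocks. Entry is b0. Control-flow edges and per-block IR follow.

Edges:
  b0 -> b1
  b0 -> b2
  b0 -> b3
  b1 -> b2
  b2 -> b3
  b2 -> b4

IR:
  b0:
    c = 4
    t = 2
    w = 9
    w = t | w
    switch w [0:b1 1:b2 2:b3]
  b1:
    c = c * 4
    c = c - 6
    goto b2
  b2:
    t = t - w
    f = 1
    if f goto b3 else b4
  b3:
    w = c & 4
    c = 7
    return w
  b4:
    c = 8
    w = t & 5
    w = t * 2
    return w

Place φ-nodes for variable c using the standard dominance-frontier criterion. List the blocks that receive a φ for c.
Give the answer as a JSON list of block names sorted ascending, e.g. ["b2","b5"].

idom tree: b1←b0 b2←b0 b3←b0 b4←b2
Dom at joins:
  b2: preds {b0,b1}: {b0} ∩ {b0,b1} = {b0}; idom=b0
  b3: preds {b0,b2}: {b0} ∩ {b0,b2} = {b0}; idom=b0

DF walk-up:
  b2←b0: walk · to b0
  b2←b1: walk b1 to b0
  b3←b0: walk · to b0
  b3←b2: walk b2 to b0
  b0: DF=∅
  b1: DF={b2}
  b2: DF={b3}
  b3: DF=∅
  b4: DF=∅

φ for c: defs {b0,b1,b3,b4}
  DF⁺ = {b2,b3}

Answer: ["b2", "b3"]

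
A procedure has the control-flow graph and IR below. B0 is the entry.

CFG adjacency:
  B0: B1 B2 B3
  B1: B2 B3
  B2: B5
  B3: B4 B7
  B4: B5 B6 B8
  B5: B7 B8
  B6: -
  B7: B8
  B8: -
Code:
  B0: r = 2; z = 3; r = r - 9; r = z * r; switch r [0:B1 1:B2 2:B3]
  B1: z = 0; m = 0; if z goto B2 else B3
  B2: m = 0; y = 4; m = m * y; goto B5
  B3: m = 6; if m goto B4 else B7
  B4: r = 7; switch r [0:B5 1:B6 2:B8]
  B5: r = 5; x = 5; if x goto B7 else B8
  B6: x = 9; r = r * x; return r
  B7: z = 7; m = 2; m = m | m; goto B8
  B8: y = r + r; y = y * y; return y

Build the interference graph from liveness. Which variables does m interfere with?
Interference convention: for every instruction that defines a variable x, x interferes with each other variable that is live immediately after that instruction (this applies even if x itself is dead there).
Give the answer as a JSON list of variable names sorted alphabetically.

Block summaries:
  B0 def {r,z} use ∅
  B1 def {m,z} use ∅
  B2 def {m,y} use ∅
  B3 def {m} use ∅
  B4 def {r} use ∅
  B5 def {r,x} use ∅
  B6 def {r,x} use {r}
  B7 def {m,z} use ∅
  B8 def {y} use {r}

Liveness:
  B0 li=∅ lo={r}
  B1 li={r} lo={r}
  B2 li=∅ lo=∅
  B3 li={r} lo={r}
  B4 li=∅ lo={r}
  B5 li=∅ lo={r}
  B6 li={r} lo=∅
  B7 li={r} lo={r}
  B8 li={r} lo=∅

Conflict graph:
  m: {r,y,z}
  r: {m,x,z}
  x: {r}
  y: {m}
  z: {m,r}

N(m) = ["r", "y", "z"]

Answer: ["r", "y", "z"]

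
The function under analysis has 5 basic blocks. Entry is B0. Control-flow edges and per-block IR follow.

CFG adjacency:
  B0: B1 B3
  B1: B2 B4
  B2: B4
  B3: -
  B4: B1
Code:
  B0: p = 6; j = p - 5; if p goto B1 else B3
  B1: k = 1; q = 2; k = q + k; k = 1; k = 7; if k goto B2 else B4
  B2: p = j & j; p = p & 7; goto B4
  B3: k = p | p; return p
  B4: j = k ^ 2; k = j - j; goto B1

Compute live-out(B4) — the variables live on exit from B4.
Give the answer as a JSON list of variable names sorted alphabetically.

Answer: ["j"]

Analysis:
Block summaries:
  B0: {j,p} / ∅
  B1: {k,q} / ∅
  B2: {p} / {j}
  B3: {k} / {p}
  B4: {j,k} / {k}

Backward fixpoint:
  B0: in=∅ out={j,p}
  B1: in={j} out={j,k}
  B2: in={j,k} out={k}
  B3: in={p} out=∅
  B4: in={k} out={j}

live-out(B4) = ["j"]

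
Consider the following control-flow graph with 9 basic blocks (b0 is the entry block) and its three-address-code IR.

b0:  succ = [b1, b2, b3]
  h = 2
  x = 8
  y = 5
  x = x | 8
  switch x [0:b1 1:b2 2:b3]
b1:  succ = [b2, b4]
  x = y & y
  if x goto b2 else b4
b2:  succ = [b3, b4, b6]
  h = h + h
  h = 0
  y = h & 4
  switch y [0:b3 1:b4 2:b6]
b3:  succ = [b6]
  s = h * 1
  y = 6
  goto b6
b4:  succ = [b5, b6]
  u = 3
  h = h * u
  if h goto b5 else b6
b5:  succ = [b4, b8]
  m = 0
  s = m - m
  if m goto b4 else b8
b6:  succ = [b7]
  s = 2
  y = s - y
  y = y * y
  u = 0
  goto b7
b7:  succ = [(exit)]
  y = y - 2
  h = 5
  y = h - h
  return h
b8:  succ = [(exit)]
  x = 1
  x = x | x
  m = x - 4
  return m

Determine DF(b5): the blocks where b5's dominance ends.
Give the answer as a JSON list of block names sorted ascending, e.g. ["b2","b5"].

idom tree: b1←b0 b2←b0 b3←b0 b4←b0 b5←b4 b6←b0 b7←b6 b8←b5
Dom at joins:
  b2: preds {b0,b1}: {b0} ∩ {b0,b1} = {b0}; idom=b0
  b3: preds {b0,b2}: {b0} ∩ {b0,b2} = {b0}; idom=b0
  b4: preds {b1,b2,b5}: {b0,b1} ∩ {b0,b2} ∩ {b0,b4,b5} = {b0}; idom=b0
  b6: preds {b2,b3,b4}: {b0,b2} ∩ {b0,b3} ∩ {b0,b4} = {b0}; idom=b0

DF walk-up:
  join b2 pred b0: · stop@b0
  join b2 pred b1: b1 stop@b0
  join b3 pred b0: · stop@b0
  join b3 pred b2: b2 stop@b0
  join b4 pred b1: b1 stop@b0
  join b4 pred b2: b2 stop@b0
  join b4 pred b5: b5→b4 stop@b0
  join b6 pred b2: b2 stop@b0
  join b6 pred b3: b3 stop@b0
  join b6 pred b4: b4 stop@b0
  b0 → ∅
  b1 → {b2,b4}
  b2 → {b3,b4,b6}
  b3 → {b6}
  b4 → {b4,b6}
  b5 → {b4}
  b6 → ∅
  b7 → ∅
  b8 → ∅

DF(b5) = ["b4"]

Answer: ["b4"]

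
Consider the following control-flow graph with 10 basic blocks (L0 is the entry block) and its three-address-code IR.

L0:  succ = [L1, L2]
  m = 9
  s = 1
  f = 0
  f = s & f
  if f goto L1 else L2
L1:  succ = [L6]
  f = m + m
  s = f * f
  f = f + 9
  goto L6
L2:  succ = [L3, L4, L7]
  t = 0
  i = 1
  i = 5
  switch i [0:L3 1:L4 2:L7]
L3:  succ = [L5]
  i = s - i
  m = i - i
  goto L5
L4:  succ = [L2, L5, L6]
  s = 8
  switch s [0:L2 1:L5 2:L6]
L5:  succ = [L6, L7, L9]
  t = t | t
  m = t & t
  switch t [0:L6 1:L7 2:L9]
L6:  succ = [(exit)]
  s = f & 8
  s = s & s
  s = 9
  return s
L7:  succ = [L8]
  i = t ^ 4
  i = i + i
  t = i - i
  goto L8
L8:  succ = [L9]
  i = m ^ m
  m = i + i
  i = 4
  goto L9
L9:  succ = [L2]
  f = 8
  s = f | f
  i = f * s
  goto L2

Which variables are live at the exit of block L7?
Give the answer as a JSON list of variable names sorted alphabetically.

def/use:
  L0: def={f,m,s} ue=∅
  L1: def={f,s} ue={m}
  L2: def={i,t} ue=∅
  L3: def={i,m} ue={i,s}
  L4: def={s} ue=∅
  L5: def={m,t} ue={t}
  L6: def={s} ue={f}
  L7: def={i,t} ue={t}
  L8: def={i,m} ue={m}
  L9: def={f,i,s} ue=∅

Liveness:
  L0 li=∅ lo={f,m,s}
  L1 li={m} lo={f}
  L2 li={f,m,s} lo={f,i,m,s,t}
  L3 li={f,i,s,t} lo={f,t}
  L4 li={f,m,t} lo={f,m,s,t}
  L5 li={f,t} lo={f,m,t}
  L6 li={f} lo=∅
  L7 li={m,t} lo={m}
  L8 li={m} lo={m}
  L9 li={m} lo={f,m,s}

live-out(L7) = ["m"]

Answer: ["m"]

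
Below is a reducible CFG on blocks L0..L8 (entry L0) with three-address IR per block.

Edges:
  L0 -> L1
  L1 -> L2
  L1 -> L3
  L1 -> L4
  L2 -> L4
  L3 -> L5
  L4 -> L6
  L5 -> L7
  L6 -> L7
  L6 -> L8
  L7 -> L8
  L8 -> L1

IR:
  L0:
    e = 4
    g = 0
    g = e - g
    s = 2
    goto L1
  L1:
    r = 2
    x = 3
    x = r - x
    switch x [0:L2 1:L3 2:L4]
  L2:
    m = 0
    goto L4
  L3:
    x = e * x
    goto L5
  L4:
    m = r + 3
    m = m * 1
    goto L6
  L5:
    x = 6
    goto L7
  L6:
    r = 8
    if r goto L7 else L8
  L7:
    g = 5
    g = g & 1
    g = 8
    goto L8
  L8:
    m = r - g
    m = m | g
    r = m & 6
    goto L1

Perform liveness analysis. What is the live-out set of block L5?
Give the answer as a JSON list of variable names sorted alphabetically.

Answer: ["e", "r"]

Derivation:
Block summaries:
  L0 def {e,g,s} use ∅
  L1 def {r,x} use ∅
  L2 def {m} use ∅
  L3 def {x} use {e,x}
  L4 def {m} use {r}
  L5 def {x} use ∅
  L6 def {r} use ∅
  L7 def {g} use ∅
  L8 def {m,r} use {g,r}

Live sets:
  L0: in=∅ out={e,g}
  L1: in={e,g} out={e,g,r,x}
  L2: in={e,g,r} out={e,g,r}
  L3: in={e,r,x} out={e,r}
  L4: in={e,g,r} out={e,g}
  L5: in={e,r} out={e,r}
  L6: in={e,g} out={e,g,r}
  L7: in={e,r} out={e,g,r}
  L8: in={e,g,r} out={e,g}

live-out(L5) = ["e", "r"]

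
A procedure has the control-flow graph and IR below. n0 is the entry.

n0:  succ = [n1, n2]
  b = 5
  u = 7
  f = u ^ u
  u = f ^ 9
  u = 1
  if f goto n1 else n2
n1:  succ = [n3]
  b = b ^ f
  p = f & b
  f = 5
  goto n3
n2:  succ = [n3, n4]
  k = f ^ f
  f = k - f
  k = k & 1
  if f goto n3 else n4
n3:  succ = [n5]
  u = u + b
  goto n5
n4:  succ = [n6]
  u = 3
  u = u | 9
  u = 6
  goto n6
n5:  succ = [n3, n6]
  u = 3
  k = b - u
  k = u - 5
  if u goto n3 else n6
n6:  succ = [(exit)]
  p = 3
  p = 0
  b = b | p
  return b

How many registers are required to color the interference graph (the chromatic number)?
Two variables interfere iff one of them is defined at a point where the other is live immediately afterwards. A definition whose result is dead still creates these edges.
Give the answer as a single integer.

Per-block:
  n0: {b,f,u} / ∅
  n1: {b,f,p} / {b,f}
  n2: {f,k} / {f}
  n3: {u} / {b,u}
  n4: {u} / ∅
  n5: {k,u} / {b}
  n6: {b,p} / {b}

Backward fixpoint:
  live n0: ∅→{b,f,u}
  live n1: {b,f,u}→{b,u}
  live n2: {b,f,u}→{b,u}
  live n3: {b,u}→{b}
  live n4: {b}→{b}
  live n5: {b}→{b,u}
  live n6: {b}→∅

Conflict graph:
  b↔{f,k,p,u}
  f↔{b,k,u}
  k↔{b,f,u}
  p↔{b,u}
  u↔{b,f,k,p}

Colouring:
  {b,f,k,u} pairwise interfere (4-clique) ⇒ χ ≥ 4
  4-colouring: r0={b}  r1={u}  r2={f,p}  r3={k}
  χ = 4

Answer: 4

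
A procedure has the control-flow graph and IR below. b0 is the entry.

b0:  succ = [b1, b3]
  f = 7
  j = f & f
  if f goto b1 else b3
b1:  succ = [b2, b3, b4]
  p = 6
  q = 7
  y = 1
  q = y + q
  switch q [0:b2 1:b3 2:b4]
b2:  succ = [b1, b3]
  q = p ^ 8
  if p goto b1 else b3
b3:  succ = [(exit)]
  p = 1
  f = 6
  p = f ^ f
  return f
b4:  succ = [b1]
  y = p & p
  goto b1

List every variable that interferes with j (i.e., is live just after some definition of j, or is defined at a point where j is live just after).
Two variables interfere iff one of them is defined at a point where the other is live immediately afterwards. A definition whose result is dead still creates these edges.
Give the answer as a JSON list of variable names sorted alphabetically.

Block summaries:
  b0 def {f,j} use ∅
  b1 def {p,q,y} use ∅
  b2 def {q} use {p}
  b3 def {f,p} use ∅
  b4 def {y} use {p}

Backward fixpoint:
  b0: in=∅ out=∅
  b1: in=∅ out={p}
  b2: in={p} out=∅
  b3: in=∅ out=∅
  b4: in={p} out=∅

Interfere edges:
  f: {j,p}
  j: {f}
  p: {f,q,y}
  q: {p,y}
  y: {p,q}

N(j) = ["f"]

Answer: ["f"]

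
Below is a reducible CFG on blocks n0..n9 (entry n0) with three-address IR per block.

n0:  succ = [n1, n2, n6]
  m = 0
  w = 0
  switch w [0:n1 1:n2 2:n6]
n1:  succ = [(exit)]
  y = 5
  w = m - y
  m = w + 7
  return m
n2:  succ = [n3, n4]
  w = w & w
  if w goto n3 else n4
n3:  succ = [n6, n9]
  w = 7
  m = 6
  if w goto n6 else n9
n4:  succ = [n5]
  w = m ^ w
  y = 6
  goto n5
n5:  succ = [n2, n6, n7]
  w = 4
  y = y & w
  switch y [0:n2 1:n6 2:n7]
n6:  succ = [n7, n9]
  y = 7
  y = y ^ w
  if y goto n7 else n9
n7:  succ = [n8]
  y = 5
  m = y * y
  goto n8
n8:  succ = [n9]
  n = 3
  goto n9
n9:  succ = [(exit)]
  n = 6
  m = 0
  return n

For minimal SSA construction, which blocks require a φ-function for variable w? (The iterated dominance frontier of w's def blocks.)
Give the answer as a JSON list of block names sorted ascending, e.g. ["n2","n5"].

Answer: ["n2", "n6", "n7", "n9"]

Analysis:
idom tree: n1←n0 n2←n0 n3←n2 n4←n2 n5←n4 n6←n0 n7←n0 n8←n7 n9←n0
Dom at joins:
  n2: preds {n0,n5}: {n0} ∩ {n0,n2,n4,n5} = {n0}; idom=n0
  n6: preds {n0,n3,n5}: {n0} ∩ {n0,n2,n3} ∩ {n0,n2,n4,n5} = {n0}; idom=n0
  n7: preds {n5,n6}: {n0,n2,n4,n5} ∩ {n0,n6} = {n0}; idom=n0
  n9: preds {n3,n6,n8}: {n0,n2,n3} ∩ {n0,n6} ∩ {n0,n7,n8} = {n0}; idom=n0

DF walk-up:
  n2←n0: walk · to n0
  n2←n5: walk n5→n4→n2 to n0
  n6←n0: walk · to n0
  n6←n3: walk n3→n2 to n0
  n6←n5: walk n5→n4→n2 to n0
  n7←n5: walk n5→n4→n2 to n0
  n7←n6: walk n6 to n0
  n9←n3: walk n3→n2 to n0
  n9←n6: walk n6 to n0
  n9←n8: walk n8→n7 to n0
  n0: DF=∅
  n1: DF=∅
  n2: DF={n2,n6,n7,n9}
  n3: DF={n6,n9}
  n4: DF={n2,n6,n7}
  n5: DF={n2,n6,n7}
  n6: DF={n7,n9}
  n7: DF={n9}
  n8: DF={n9}
  n9: DF=∅

φ for w: defs {n0,n1,n2,n3,n4,n5}
  DF⁺ = {n2,n6,n7,n9}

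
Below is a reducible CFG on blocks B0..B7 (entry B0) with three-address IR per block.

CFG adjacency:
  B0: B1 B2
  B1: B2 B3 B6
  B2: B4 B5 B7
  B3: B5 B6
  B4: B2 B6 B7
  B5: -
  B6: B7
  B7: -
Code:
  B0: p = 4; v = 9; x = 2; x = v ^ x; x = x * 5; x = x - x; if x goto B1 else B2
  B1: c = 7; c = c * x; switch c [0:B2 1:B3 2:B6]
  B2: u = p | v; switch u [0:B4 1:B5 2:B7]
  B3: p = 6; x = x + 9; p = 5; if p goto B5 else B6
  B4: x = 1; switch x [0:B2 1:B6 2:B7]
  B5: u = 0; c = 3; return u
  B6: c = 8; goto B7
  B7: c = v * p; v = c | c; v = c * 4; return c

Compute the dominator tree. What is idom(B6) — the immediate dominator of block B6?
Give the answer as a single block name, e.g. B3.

idom tree: B1←B0 B2←B0 B3←B1 B4←B2 B5←B0 B6←B0 B7←B0
Dom∩ at merges:
  B2: preds {B0,B1,B4}: {B0} ∩ {B0,B1} ∩ {B0,B2,B4} = {B0}; idom=B0
  B5: preds {B2,B3}: {B0,B2} ∩ {B0,B1,B3} = {B0}; idom=B0
  B6: preds {B1,B3,B4}: {B0,B1} ∩ {B0,B1,B3} ∩ {B0,B2,B4} = {B0}; idom=B0
  B7: preds {B2,B4,B6}: {B0,B2} ∩ {B0,B2,B4} ∩ {B0,B6} = {B0}; idom=B0

idom(B6) = B0

Answer: B0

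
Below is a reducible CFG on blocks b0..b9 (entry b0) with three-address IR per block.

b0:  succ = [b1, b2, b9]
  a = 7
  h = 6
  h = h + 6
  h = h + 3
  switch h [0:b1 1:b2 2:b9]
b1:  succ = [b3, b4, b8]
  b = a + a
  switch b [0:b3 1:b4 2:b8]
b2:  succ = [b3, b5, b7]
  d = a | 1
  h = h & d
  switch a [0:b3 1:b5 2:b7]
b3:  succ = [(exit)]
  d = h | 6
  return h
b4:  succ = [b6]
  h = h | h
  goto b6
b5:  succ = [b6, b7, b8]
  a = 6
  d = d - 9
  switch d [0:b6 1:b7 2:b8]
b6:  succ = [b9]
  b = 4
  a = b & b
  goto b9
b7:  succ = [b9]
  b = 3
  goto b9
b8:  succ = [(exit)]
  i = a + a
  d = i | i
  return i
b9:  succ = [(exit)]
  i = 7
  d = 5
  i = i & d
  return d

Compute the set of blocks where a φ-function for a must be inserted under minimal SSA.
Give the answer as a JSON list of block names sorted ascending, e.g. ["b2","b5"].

idom tree: b1←b0 b2←b0 b3←b0 b4←b1 b5←b2 b6←b0 b7←b2 b8←b0 b9←b0
Join-block Dom:
  b3: preds {b1,b2}: {b0,b1} ∩ {b0,b2} = {b0}; idom=b0
  b6: preds {b4,b5}: {b0,b1,b4} ∩ {b0,b2,b5} = {b0}; idom=b0
  b7: preds {b2,b5}: {b0,b2} ∩ {b0,b2,b5} = {b0,b2}; idom=b2
  b8: preds {b1,b5}: {b0,b1} ∩ {b0,b2,b5} = {b0}; idom=b0
  b9: preds {b0,b6,b7}: {b0} ∩ {b0,b6} ∩ {b0,b2,b7} = {b0}; idom=b0

DF derivation:
  join b3 pred b1: b1 stop@b0
  join b3 pred b2: b2 stop@b0
  join b6 pred b4: b4→b1 stop@b0
  join b6 pred b5: b5→b2 stop@b0
  join b7 pred b2: · stop@b2
  join b7 pred b5: b5 stop@b2
  join b8 pred b1: b1 stop@b0
  join b8 pred b5: b5→b2 stop@b0
  join b9 pred b0: · stop@b0
  join b9 pred b6: b6 stop@b0
  join b9 pred b7: b7→b2 stop@b0
  b0 → ∅
  b1 → {b3,b6,b8}
  b2 → {b3,b6,b8,b9}
  b3 → ∅
  b4 → {b6}
  b5 → {b6,b7,b8}
  b6 → {b9}
  b7 → {b9}
  b8 → ∅
  b9 → ∅

φ for a: defs {b0,b5,b6}
  DF⁺ = {b6,b7,b8,b9}

Answer: ["b6", "b7", "b8", "b9"]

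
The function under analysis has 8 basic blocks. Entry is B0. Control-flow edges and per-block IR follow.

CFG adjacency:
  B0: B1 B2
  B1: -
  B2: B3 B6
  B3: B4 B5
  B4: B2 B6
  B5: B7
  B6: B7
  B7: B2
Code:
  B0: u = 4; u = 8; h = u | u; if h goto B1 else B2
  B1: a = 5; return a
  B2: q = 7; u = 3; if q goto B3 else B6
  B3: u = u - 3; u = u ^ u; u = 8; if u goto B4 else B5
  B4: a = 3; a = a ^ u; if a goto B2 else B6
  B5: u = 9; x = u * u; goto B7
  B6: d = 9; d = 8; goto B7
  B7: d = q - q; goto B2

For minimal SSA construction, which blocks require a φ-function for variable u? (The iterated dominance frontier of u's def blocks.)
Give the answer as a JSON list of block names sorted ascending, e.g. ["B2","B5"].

Answer: ["B2", "B6", "B7"]

Analysis:
idom tree: B1←B0 B2←B0 B3←B2 B4←B3 B5←B3 B6←B2 B7←B2
Join-block Dom:
  B2: preds {B0,B4,B7}: {B0} ∩ {B0,B2,B3,B4} ∩ {B0,B2,B7} = {B0}; idom=B0
  B6: preds {B2,B4}: {B0,B2} ∩ {B0,B2,B3,B4} = {B0,B2}; idom=B2
  B7: preds {B5,B6}: {B0,B2,B3,B5} ∩ {B0,B2,B6} = {B0,B2}; idom=B2

DF walk-up:
  join B2 pred B0: · stop@B0
  join B2 pred B4: B4→B3→B2 stop@B0
  join B2 pred B7: B7→B2 stop@B0
  join B6 pred B2: · stop@B2
  join B6 pred B4: B4→B3 stop@B2
  join B7 pred B5: B5→B3 stop@B2
  join B7 pred B6: B6 stop@B2
  DF(B0)=∅
  DF(B1)=∅
  DF(B2)={B2}
  DF(B3)={B2,B6,B7}
  DF(B4)={B2,B6}
  DF(B5)={B7}
  DF(B6)={B7}
  DF(B7)={B2}

φ for u: defs {B0,B2,B3,B5}
  DF⁺ = {B2,B6,B7}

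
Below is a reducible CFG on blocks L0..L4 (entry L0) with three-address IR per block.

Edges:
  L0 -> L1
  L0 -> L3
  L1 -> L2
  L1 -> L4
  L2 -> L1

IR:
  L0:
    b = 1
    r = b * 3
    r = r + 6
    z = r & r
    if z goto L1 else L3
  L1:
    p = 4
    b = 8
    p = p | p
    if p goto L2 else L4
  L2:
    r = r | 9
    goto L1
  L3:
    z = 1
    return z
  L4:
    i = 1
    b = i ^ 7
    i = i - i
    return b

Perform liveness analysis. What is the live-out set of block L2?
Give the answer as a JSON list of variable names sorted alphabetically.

def/use:
  L0 def {b,r,z} use ∅
  L1 def {b,p} use ∅
  L2 def {r} use {r}
  L3 def {z} use ∅
  L4 def {b,i} use ∅

Live sets:
  live L0: ∅→{r}
  live L1: {r}→{r}
  live L2: {r}→{r}
  live L3: ∅→∅
  live L4: ∅→∅

live-out(L2) = ["r"]

Answer: ["r"]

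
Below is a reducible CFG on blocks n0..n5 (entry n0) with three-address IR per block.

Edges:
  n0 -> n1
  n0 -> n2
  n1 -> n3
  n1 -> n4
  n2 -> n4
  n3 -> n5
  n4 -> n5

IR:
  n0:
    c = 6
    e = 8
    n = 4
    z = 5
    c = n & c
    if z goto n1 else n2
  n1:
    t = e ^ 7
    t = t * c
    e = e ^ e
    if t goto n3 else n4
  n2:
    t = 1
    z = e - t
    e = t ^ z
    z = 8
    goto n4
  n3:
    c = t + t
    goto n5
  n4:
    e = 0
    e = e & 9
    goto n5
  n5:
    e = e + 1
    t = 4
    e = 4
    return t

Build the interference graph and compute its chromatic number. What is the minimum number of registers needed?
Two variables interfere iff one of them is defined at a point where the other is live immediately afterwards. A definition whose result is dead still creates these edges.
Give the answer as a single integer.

Answer: 4

Working:
Block summaries:
  n0 def {c,e,n,z} use ∅
  n1 def {e,t} use {c,e}
  n2 def {e,t,z} use {e}
  n3 def {c} use {t}
  n4 def {e} use ∅
  n5 def {e,t} use {e}

Liveness:
  n0: in=∅ out={c,e}
  n1: in={c,e} out={e,t}
  n2: in={e} out=∅
  n3: in={e,t} out={e}
  n4: in=∅ out={e}
  n5: in={e} out=∅

Interference:
  c↔{e,n,t,z}
  e↔{c,n,t,z}
  n↔{c,e,z}
  t↔{c,e,z}
  z↔{c,e,n,t}

Registers:
  {c,e,n,z} pairwise interfere (4-clique) ⇒ χ ≥ 4
  assign c→r0 e→r1 n→r3 t→r3 z→r2 — no edge inside a register ⇒ χ ≤ 4
  χ = 4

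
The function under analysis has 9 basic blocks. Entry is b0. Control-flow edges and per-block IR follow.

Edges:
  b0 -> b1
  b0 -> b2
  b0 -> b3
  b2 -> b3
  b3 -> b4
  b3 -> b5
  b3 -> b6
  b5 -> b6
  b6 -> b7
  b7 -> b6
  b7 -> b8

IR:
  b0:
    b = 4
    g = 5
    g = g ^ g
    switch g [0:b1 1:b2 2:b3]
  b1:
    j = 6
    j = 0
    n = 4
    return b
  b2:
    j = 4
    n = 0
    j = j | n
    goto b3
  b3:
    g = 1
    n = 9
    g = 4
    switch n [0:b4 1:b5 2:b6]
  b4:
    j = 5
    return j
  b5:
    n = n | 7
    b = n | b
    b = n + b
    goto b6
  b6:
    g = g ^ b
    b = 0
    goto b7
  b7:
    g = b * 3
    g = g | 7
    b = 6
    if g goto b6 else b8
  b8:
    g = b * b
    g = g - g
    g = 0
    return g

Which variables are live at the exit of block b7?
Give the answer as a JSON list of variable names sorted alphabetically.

Block summaries:
  b0 def {b,g} use ∅
  b1 def {j,n} use {b}
  b2 def {j,n} use ∅
  b3 def {g,n} use ∅
  b4 def {j} use ∅
  b5 def {b,n} use {b,n}
  b6 def {b,g} use {b,g}
  b7 def {b,g} use {b}
  b8 def {g} use {b}

Backward fixpoint:
  b0 li=∅ lo={b}
  b1 li={b} lo=∅
  b2 li={b} lo={b}
  b3 li={b} lo={b,g,n}
  b4 li=∅ lo=∅
  b5 li={b,g,n} lo={b,g}
  b6 li={b,g} lo={b}
  b7 li={b} lo={b,g}
  b8 li={b} lo=∅

live-out(b7) = ["b", "g"]

Answer: ["b", "g"]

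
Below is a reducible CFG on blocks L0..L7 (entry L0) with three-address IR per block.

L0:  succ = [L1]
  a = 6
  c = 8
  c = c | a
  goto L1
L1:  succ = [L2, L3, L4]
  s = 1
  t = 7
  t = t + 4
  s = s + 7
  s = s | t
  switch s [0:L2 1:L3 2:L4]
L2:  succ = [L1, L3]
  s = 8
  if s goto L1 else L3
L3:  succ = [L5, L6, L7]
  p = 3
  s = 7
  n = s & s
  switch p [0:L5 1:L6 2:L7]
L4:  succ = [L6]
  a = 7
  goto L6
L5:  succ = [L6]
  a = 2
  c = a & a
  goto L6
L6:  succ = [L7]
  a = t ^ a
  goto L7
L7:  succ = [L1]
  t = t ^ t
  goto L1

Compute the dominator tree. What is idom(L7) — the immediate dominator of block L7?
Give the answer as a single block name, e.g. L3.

Answer: L1

Analysis:
idom tree: L1←L0 L2←L1 L3←L1 L4←L1 L5←L3 L6←L1 L7←L1
Dom∩ at merges:
  L1: preds {L0,L2,L7}: {L0} ∩ {L0,L1,L2} ∩ {L0,L1,L7} = {L0}; idom=L0
  L3: preds {L1,L2}: {L0,L1} ∩ {L0,L1,L2} = {L0,L1}; idom=L1
  L6: preds {L3,L4,L5}: {L0,L1,L3} ∩ {L0,L1,L4} ∩ {L0,L1,L3,L5} = {L0,L1}; idom=L1
  L7: preds {L3,L6}: {L0,L1,L3} ∩ {L0,L1,L6} = {L0,L1}; idom=L1

idom(L7) = L1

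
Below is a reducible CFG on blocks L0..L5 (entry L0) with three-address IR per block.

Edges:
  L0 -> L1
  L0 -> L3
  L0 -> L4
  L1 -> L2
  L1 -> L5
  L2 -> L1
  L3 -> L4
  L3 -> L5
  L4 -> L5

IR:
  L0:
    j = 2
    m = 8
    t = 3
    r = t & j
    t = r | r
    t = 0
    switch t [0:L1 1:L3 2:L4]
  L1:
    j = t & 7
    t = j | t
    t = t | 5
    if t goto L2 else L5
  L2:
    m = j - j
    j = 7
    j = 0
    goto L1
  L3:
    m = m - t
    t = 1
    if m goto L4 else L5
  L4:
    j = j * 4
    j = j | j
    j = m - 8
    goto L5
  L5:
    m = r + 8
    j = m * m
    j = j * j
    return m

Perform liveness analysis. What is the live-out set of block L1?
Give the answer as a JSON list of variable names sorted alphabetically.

Answer: ["j", "r", "t"]

Derivation:
Block summaries:
  L0: def={j,m,r,t} ue=∅
  L1: def={j,t} ue={t}
  L2: def={j,m} ue={j}
  L3: def={m,t} ue={m,t}
  L4: def={j} ue={j,m}
  L5: def={j,m} ue={r}

Liveness:
  live L0: ∅→{j,m,r,t}
  live L1: {r,t}→{j,r,t}
  live L2: {j,r,t}→{r,t}
  live L3: {j,m,r,t}→{j,m,r}
  live L4: {j,m,r}→{r}
  live L5: {r}→∅

live-out(L1) = ["j", "r", "t"]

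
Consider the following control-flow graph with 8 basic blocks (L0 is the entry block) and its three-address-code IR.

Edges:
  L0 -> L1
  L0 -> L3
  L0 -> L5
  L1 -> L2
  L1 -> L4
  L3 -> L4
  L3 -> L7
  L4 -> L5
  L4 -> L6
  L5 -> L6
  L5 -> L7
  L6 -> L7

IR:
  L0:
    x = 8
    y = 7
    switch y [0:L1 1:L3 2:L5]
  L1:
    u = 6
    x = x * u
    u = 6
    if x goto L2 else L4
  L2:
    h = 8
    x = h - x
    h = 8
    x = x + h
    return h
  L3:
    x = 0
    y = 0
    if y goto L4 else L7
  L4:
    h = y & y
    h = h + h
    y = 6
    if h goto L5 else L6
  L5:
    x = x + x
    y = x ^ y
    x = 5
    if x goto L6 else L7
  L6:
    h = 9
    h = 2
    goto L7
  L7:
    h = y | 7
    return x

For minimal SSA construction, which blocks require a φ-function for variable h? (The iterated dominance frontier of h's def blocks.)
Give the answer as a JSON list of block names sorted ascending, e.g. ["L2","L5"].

idom tree: L1←L0 L2←L1 L3←L0 L4←L0 L5←L0 L6←L0 L7←L0
Dom at joins:
  L4: preds {L1,L3}: {L0,L1} ∩ {L0,L3} = {L0}; idom=L0
  L5: preds {L0,L4}: {L0} ∩ {L0,L4} = {L0}; idom=L0
  L6: preds {L4,L5}: {L0,L4} ∩ {L0,L5} = {L0}; idom=L0
  L7: preds {L3,L5,L6}: {L0,L3} ∩ {L0,L5} ∩ {L0,L6} = {L0}; idom=L0

DF walk-up:
  L4←L1: walk L1 to L0
  L4←L3: walk L3 to L0
  L5←L0: walk · to L0
  L5←L4: walk L4 to L0
  L6←L4: walk L4 to L0
  L6←L5: walk L5 to L0
  L7←L3: walk L3 to L0
  L7←L5: walk L5 to L0
  L7←L6: walk L6 to L0
  L0 → ∅
  L1 → {L4}
  L2 → ∅
  L3 → {L4,L7}
  L4 → {L5,L6}
  L5 → {L6,L7}
  L6 → {L7}
  L7 → ∅

φ for h: defs {L2,L4,L6,L7}
  DF⁺ = {L5,L6,L7}

Answer: ["L5", "L6", "L7"]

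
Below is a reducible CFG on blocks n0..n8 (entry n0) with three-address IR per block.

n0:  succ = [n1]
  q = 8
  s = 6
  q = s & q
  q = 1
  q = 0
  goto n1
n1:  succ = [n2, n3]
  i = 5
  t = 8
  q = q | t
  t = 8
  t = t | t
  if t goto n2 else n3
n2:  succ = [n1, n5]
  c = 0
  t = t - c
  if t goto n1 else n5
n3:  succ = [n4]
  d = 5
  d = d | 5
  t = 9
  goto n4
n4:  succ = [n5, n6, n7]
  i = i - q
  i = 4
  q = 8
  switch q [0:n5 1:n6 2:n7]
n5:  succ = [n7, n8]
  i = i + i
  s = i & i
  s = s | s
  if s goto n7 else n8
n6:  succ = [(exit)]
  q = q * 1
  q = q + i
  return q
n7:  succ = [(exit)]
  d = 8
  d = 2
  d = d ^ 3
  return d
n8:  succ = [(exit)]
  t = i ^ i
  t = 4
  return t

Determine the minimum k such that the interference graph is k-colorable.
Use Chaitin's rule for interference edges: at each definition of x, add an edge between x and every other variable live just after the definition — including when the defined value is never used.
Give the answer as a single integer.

def/use:
  n0: def={q,s} ue=∅
  n1: def={i,q,t} ue={q}
  n2: def={c,t} ue={t}
  n3: def={d,t} ue=∅
  n4: def={i,q} ue={i,q}
  n5: def={i,s} ue={i}
  n6: def={q} ue={i,q}
  n7: def={d} ue=∅
  n8: def={t} ue={i}

Live sets:
  n0: in=∅ out={q}
  n1: in={q} out={i,q,t}
  n2: in={i,q,t} out={i,q}
  n3: in={i,q} out={i,q}
  n4: in={i,q} out={i,q}
  n5: in={i} out={i}
  n6: in={i,q} out=∅
  n7: in=∅ out=∅
  n8: in={i} out=∅

Conflict graph:
  c — {i,q,t}
  d — {i,q}
  i — {c,d,q,s,t}
  q — {c,d,i,s,t}
  s — {i,q}
  t — {c,i,q}

Registers:
  {c,i,q,t} pairwise interfere (4-clique) ⇒ χ ≥ 4
  assign c→r2 d→r2 i→r0 q→r1 s→r2 t→r3 — no edge inside a register ⇒ χ ≤ 4
  χ = 4

Answer: 4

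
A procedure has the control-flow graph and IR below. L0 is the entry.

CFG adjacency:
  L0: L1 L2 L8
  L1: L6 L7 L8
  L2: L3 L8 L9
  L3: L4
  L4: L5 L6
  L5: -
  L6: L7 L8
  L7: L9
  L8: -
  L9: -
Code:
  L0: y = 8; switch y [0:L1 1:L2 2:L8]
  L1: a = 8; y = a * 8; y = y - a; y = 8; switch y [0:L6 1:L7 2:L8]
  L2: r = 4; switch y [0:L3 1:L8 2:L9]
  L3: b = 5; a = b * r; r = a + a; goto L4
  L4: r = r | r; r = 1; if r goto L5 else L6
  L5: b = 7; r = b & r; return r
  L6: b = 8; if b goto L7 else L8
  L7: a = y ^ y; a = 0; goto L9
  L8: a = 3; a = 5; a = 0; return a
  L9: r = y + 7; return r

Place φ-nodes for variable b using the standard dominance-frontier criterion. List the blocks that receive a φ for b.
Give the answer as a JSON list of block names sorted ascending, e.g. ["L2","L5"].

idom tree: L1←L0 L2←L0 L3←L2 L4←L3 L5←L4 L6←L0 L7←L0 L8←L0 L9←L0
Dom at joins:
  L6: preds {L1,L4}: {L0,L1} ∩ {L0,L2,L3,L4} = {L0}; idom=L0
  L7: preds {L1,L6}: {L0,L1} ∩ {L0,L6} = {L0}; idom=L0
  L8: preds {L0,L1,L2,L6}: {L0} ∩ {L0,L1} ∩ {L0,L2} ∩ {L0,L6} = {L0}; idom=L0
  L9: preds {L2,L7}: {L0,L2} ∩ {L0,L7} = {L0}; idom=L0

DF walk-up:
  L6←L1: walk L1 to L0
  L6←L4: walk L4→L3→L2 to L0
  L7←L1: walk L1 to L0
  L7←L6: walk L6 to L0
  L8←L0: walk · to L0
  L8←L1: walk L1 to L0
  L8←L2: walk L2 to L0
  L8←L6: walk L6 to L0
  L9←L2: walk L2 to L0
  L9←L7: walk L7 to L0
  L0: DF=∅
  L1: DF={L6,L7,L8}
  L2: DF={L6,L8,L9}
  L3: DF={L6}
  L4: DF={L6}
  L5: DF=∅
  L6: DF={L7,L8}
  L7: DF={L9}
  L8: DF=∅
  L9: DF=∅

φ for b: defs {L3,L5,L6}
  DF⁺ = {L6,L7,L8,L9}

Answer: ["L6", "L7", "L8", "L9"]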